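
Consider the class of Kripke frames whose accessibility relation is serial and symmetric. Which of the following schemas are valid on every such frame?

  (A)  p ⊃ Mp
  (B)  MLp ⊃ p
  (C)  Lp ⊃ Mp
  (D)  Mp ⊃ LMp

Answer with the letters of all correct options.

(A) p ⊃ Mp is the dual of axiom T, which corresponds to reflexivity. Such an R need not be reflexive — not valid.
(B) MLp ⊃ p (the dual of axiom B) characterises the symmetric frames. Every such R is symmetric — valid.
(C) axiom D: valid iff R is serial. Every such R is serial — valid.
(D) Mp ⊃ LMp is axiom 5, which corresponds to the euclidean property. Such an R need not be euclidean — not valid.

B, C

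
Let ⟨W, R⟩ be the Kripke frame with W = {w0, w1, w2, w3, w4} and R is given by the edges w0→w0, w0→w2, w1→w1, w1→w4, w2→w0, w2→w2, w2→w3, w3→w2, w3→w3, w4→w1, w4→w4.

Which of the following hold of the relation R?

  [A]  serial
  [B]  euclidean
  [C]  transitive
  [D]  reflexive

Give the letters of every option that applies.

A, D

(A) serial: every world has an R-successor.
(B) not euclidean: w2 R w0 and w2 R w3 but not w0 R w3.
(C) not transitive: w0 R w2 and w2 R w3 but not w0 R w3.
(D) reflexive: each world relates to itself.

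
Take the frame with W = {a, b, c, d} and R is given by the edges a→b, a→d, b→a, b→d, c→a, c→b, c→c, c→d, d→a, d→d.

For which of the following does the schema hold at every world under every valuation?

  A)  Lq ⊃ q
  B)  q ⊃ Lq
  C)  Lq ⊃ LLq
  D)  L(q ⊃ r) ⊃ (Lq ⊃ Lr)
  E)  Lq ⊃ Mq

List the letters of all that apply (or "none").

R is not reflexive: not a R a.
R is not transitive: a R b and b R a but not a R a.
R is serial: every world has an R-successor.
R is not a subset of the identity: a R b with a ≠ b.
(A) Lq ⊃ q (axiom T) characterises the reflexive frames. R is not reflexive — not valid.
(B) q ⊃ Lq (equivalent to ◇p→p) corresponds to R being a subset of the identity. Here R ⊄ identity, so not valid.
(C) axiom 4: valid iff R is transitive. R is not transitive — not valid.
(D) L(q ⊃ r) ⊃ (Lq ⊃ Lr) is the K axiom; it holds on all frames — valid.
(E) Lq ⊃ Mq is axiom D, which corresponds to seriality. R is serial — valid.

D, E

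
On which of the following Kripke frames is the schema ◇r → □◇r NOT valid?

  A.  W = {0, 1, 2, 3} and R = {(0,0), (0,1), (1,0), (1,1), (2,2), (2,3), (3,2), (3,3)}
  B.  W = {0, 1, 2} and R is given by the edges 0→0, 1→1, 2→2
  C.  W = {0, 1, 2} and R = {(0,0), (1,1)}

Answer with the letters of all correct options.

The schema ◇r → □◇r is axiom 5; it is valid on a frame iff R is euclidean.
(A) R is euclidean (any two R-successors of the same world are R-related), so the schema is valid here.
(B) R is euclidean (any two R-successors of the same world are R-related), so the schema is valid here.
(C) R is euclidean (any two R-successors of the same world are R-related), so the schema is valid here.

none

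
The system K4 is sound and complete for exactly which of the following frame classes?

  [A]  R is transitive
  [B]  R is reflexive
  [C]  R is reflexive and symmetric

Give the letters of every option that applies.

(A) K4 is sound and complete for exactly this class.
(B) this class determines T (= KT), not K4.
(C) this class determines B (= KTB), not K4.

A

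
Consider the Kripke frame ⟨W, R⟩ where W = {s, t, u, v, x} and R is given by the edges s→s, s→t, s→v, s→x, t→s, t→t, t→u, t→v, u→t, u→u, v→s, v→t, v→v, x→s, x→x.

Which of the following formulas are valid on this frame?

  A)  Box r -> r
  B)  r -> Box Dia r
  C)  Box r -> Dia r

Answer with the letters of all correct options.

R is reflexive: each world relates to itself.
R is symmetric: every R-edge is matched by its reverse.
R is serial: every world has an R-successor.
(A) Box r -> r (axiom T) characterises the reflexive frames. R is reflexive — valid.
(B) r -> Box Dia r is axiom B; it is valid on a frame exactly when R is symmetric. R is symmetric, so valid.
(C) Box r -> Dia r (axiom D) characterises the serial frames. R is serial — valid.

A, B, C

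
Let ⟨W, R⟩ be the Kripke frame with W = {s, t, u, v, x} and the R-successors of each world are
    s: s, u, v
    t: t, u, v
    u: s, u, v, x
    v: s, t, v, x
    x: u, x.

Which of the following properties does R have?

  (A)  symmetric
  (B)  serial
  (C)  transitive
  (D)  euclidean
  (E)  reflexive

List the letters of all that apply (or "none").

(A) not symmetric: t R u but not u R t.
(B) serial: every world has an R-successor.
(C) not transitive: s R u and u R x but not s R x.
(D) not euclidean: s R v and s R u but not v R u.
(E) reflexive: each world relates to itself.

B, E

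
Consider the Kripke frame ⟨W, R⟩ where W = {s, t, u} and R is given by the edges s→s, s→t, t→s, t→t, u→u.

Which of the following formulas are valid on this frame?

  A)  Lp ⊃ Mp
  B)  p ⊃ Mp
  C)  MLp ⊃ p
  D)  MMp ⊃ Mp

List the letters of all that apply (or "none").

R is reflexive: each world relates to itself.
R is symmetric: every R-edge is matched by its reverse.
R is transitive: R is closed under composition.
R is serial: every world has an R-successor.
(A) Lp ⊃ Mp is axiom D; it is valid on a frame exactly when R is serial. R is serial, so valid.
(B) the dual of axiom T: valid iff R is reflexive. R is reflexive — valid.
(C) MLp ⊃ p is the dual of axiom B; it is valid on a frame exactly when R is symmetric. R is symmetric, so valid.
(D) the dual of axiom 4: valid iff R is transitive. R is transitive — valid.

A, B, C, D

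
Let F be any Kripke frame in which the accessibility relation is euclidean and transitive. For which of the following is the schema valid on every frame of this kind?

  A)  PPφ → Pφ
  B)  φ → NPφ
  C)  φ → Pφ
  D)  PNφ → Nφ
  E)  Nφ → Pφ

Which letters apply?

(A) PPφ → Pφ (the dual of axiom 4) characterises the transitive frames. Every such R is transitive — valid.
(B) axiom B: valid iff R is symmetric. Such an R need not be symmetric — not valid.
(C) φ → Pφ is the dual of axiom T; it is valid on a frame exactly when R is reflexive. Such an R need not be reflexive, so not valid.
(D) PNφ → Nφ is the dual of axiom 5, which corresponds to the euclidean property. Every such R is euclidean — valid.
(E) Nφ → Pφ is axiom D, which corresponds to seriality. Such an R need not be serial — not valid.

A, D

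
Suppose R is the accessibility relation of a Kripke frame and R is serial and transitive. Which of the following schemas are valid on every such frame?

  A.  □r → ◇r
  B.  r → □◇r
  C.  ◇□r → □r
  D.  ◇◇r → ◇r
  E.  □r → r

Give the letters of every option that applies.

A, D

(A) □r → ◇r (axiom D) characterises the serial frames. Every such R is serial — valid.
(B) r → □◇r is axiom B; it is valid on a frame exactly when R is symmetric. Such an R need not be symmetric, so not valid.
(C) the dual of axiom 5: valid iff R is euclidean. Such an R need not be euclidean — not valid.
(D) ◇◇r → ◇r (the dual of axiom 4) characterises the transitive frames. Every such R is transitive — valid.
(E) □r → r is axiom T, which corresponds to reflexivity. Such an R need not be reflexive — not valid.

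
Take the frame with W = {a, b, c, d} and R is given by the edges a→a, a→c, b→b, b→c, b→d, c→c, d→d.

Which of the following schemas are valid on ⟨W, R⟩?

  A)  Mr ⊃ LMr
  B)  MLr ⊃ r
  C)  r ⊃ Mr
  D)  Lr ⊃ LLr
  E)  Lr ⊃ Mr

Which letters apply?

R is reflexive: each world relates to itself.
R is not symmetric: a R c but not c R a.
R is transitive: R is closed under composition.
R is not euclidean: a R c and a R a but not c R a.
R is serial: every world has an R-successor.
(A) Mr ⊃ LMr is axiom 5; it is valid on a frame exactly when R is euclidean. R is not euclidean, so not valid.
(B) MLr ⊃ r (the dual of axiom B) characterises the symmetric frames. R is not symmetric — not valid.
(C) the dual of axiom T: valid iff R is reflexive. R is reflexive — valid.
(D) axiom 4: valid iff R is transitive. R is transitive — valid.
(E) Lr ⊃ Mr is axiom D; it is valid on a frame exactly when R is serial. R is serial, so valid.

C, D, E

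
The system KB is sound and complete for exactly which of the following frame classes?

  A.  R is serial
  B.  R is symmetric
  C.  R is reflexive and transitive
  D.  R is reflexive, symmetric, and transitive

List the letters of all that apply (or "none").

B

(A) this class determines D, not KB.
(B) KB is sound and complete for exactly this class.
(C) this class determines S4, not KB.
(D) this class determines S5, not KB.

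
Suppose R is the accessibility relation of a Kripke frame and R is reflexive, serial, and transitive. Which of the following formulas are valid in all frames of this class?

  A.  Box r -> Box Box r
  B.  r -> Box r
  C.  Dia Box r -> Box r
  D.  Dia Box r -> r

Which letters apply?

(A) Box r -> Box Box r is axiom 4; it is valid on a frame exactly when R is transitive. Every such R is transitive, so valid.
(B) r -> Box r is equivalent to ◇p→p; it holds exactly when R ⊆ identity. Such an R need not be a subset of the identity — not valid.
(C) Dia Box r -> Box r is the dual of axiom 5; it is valid on a frame exactly when R is euclidean. Such an R need not be euclidean, so not valid.
(D) Dia Box r -> r is the dual of axiom B; it is valid on a frame exactly when R is symmetric. Such an R need not be symmetric, so not valid.

A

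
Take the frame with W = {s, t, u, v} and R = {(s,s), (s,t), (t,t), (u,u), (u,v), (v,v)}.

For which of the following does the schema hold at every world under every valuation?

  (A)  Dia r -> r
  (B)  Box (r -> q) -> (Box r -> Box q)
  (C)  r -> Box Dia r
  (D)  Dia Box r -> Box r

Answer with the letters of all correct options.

B

R is not symmetric: s R t but not t R s.
R is not euclidean: s R t and s R s but not t R s.
R is not a subset of the identity: s R t with s ≠ t.
(A) Dia r -> r is valid only on frames where every R-edge is a self-loop. Here R ⊄ identity — not valid.
(B) Box (r -> q) -> (Box r -> Box q) is the K axiom; it holds on all frames — valid.
(C) r -> Box Dia r is axiom B; it is valid on a frame exactly when R is symmetric. R is not symmetric, so not valid.
(D) Dia Box r -> Box r is the dual of axiom 5, which corresponds to the euclidean property. R is not euclidean — not valid.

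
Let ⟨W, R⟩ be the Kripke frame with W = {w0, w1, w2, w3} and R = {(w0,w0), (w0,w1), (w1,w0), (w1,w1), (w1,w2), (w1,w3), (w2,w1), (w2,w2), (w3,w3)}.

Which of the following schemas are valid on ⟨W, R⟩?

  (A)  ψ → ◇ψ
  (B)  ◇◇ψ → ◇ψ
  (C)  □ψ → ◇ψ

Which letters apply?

A, C

R is reflexive: each world relates to itself.
R is not transitive: w0 R w1 and w1 R w2 but not w0 R w2.
R is serial: every world has an R-successor.
(A) ψ → ◇ψ is the dual of axiom T; it is valid on a frame exactly when R is reflexive. R is reflexive, so valid.
(B) ◇◇ψ → ◇ψ (the dual of axiom 4) characterises the transitive frames. R is not transitive — not valid.
(C) □ψ → ◇ψ is axiom D, which corresponds to seriality. R is serial — valid.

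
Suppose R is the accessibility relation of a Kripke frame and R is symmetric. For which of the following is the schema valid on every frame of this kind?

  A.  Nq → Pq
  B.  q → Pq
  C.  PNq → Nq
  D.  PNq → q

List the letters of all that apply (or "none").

(A) Nq → Pq (axiom D) characterises the serial frames. Such an R need not be serial — not valid.
(B) q → Pq is the dual of axiom T; it is valid on a frame exactly when R is reflexive. Such an R need not be reflexive, so not valid.
(C) PNq → Nq is the dual of axiom 5; it is valid on a frame exactly when R is euclidean. Such an R need not be euclidean, so not valid.
(D) PNq → q is the dual of axiom B, which corresponds to symmetry. Every such R is symmetric — valid.

D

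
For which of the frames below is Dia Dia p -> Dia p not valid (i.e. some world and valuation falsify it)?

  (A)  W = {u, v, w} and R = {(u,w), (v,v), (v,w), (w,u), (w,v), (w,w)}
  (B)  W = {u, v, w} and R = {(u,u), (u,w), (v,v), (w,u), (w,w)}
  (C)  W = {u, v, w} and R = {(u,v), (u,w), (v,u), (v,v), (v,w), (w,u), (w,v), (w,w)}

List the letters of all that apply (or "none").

The schema Dia Dia p -> Dia p is the dual of axiom 4; it is valid on a frame iff R is transitive.
(A) R is not transitive (u R w and w R u but not u R u), so the schema fails here.
(B) R is transitive (R is closed under composition), so the schema is valid here.
(C) R is not transitive (u R v and v R u but not u R u), so the schema fails here.

A, C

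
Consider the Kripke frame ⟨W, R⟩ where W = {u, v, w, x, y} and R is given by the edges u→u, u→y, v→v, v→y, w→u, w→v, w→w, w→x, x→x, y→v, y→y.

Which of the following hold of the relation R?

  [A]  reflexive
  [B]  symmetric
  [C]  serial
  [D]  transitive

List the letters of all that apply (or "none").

A, C

(A) reflexive: each world relates to itself.
(B) not symmetric: u R y but not y R u.
(C) serial: every world has an R-successor.
(D) not transitive: u R y and y R v but not u R v.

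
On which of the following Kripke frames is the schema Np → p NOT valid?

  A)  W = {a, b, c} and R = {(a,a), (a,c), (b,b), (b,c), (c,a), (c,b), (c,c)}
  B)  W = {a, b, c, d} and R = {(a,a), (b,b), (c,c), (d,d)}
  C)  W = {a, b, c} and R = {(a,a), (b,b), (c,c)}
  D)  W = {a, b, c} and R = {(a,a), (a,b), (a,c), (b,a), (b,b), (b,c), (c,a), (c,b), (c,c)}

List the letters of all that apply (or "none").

The schema Np → p is axiom T; it is valid on a frame iff R is reflexive.
(A) R is reflexive (each world relates to itself), so the schema is valid here.
(B) R is reflexive (each world relates to itself), so the schema is valid here.
(C) R is reflexive (each world relates to itself), so the schema is valid here.
(D) R is reflexive (each world relates to itself), so the schema is valid here.

none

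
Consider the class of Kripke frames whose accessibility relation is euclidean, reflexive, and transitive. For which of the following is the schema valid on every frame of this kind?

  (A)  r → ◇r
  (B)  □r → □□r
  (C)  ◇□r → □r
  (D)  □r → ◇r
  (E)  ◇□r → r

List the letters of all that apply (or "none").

A, B, C, D, E

A relation that is euclidean, reflexive, and transitive is also serial and symmetric.
(A) r → ◇r (the dual of axiom T) characterises the reflexive frames. Every such R is reflexive — valid.
(B) □r → □□r (axiom 4) characterises the transitive frames. Every such R is transitive — valid.
(C) ◇□r → □r (the dual of axiom 5) characterises the euclidean frames. Every such R is euclidean — valid.
(D) axiom D: valid iff R is serial. Every such R is serial — valid.
(E) ◇□r → r is the dual of axiom B, which corresponds to symmetry. Every such R is symmetric — valid.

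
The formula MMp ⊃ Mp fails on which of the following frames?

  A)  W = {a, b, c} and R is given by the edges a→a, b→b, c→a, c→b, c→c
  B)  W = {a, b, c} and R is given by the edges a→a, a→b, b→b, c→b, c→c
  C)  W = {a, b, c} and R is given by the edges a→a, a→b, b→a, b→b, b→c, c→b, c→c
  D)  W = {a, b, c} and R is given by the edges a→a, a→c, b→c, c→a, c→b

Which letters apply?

The schema MMp ⊃ Mp is the dual of axiom 4; it is valid on a frame iff R is transitive.
(A) R is transitive (R is closed under composition), so the schema is valid here.
(B) R is transitive (R is closed under composition), so the schema is valid here.
(C) R is not transitive (a R b and b R c but not a R c), so the schema fails here.
(D) R is not transitive (a R c and c R b but not a R b), so the schema fails here.

C, D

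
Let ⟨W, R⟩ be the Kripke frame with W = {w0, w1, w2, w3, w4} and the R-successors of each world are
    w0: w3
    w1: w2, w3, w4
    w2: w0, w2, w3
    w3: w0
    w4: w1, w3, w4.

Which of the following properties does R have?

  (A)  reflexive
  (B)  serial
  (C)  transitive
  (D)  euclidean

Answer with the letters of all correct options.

(A) not reflexive: not w0 R w0.
(B) serial: every world has an R-successor.
(C) not transitive: w0 R w3 and w3 R w0 but not w0 R w0.
(D) not euclidean: w1 R w2 and w1 R w4 but not w2 R w4.

B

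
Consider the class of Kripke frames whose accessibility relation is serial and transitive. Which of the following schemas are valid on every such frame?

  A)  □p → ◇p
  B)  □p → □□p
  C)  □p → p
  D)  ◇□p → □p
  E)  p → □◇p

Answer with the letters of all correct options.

(A) axiom D: valid iff R is serial. Every such R is serial — valid.
(B) □p → □□p is axiom 4; it is valid on a frame exactly when R is transitive. Every such R is transitive, so valid.
(C) axiom T: valid iff R is reflexive. Such an R need not be reflexive — not valid.
(D) ◇□p → □p is the dual of axiom 5; it is valid on a frame exactly when R is euclidean. Such an R need not be euclidean, so not valid.
(E) p → □◇p is axiom B, which corresponds to symmetry. Such an R need not be symmetric — not valid.

A, B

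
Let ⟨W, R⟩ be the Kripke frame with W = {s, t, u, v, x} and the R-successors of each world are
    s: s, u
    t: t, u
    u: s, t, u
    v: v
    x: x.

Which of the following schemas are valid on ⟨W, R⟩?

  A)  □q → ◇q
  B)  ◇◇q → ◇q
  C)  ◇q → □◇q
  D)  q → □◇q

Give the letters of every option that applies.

R is symmetric: every R-edge is matched by its reverse.
R is not transitive: s R u and u R t but not s R t.
R is not euclidean: u R s and u R t but not s R t.
R is serial: every world has an R-successor.
(A) □q → ◇q (axiom D) characterises the serial frames. R is serial — valid.
(B) ◇◇q → ◇q is the dual of axiom 4, which corresponds to transitivity. R is not transitive — not valid.
(C) ◇q → □◇q is axiom 5, which corresponds to the euclidean property. R is not euclidean — not valid.
(D) q → □◇q is axiom B; it is valid on a frame exactly when R is symmetric. R is symmetric, so valid.

A, D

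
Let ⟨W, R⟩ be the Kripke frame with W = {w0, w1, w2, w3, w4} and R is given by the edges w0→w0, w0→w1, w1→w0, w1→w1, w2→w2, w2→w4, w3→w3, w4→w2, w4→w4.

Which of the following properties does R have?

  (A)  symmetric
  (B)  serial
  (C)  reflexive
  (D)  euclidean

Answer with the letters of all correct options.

(A) symmetric: every R-edge is matched by its reverse.
(B) serial: every world has an R-successor.
(C) reflexive: each world relates to itself.
(D) euclidean: any two R-successors of the same world are R-related.

A, B, C, D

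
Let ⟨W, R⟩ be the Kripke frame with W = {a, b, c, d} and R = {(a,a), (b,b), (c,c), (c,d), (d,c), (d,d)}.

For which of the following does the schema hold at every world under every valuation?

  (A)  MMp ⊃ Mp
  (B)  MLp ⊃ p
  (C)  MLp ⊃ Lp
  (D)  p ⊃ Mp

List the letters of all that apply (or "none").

A, B, C, D

R is reflexive: each world relates to itself.
R is symmetric: every R-edge is matched by its reverse.
R is transitive: R is closed under composition.
R is euclidean: any two R-successors of the same world are R-related.
(A) MMp ⊃ Mp (the dual of axiom 4) characterises the transitive frames. R is transitive — valid.
(B) the dual of axiom B: valid iff R is symmetric. R is symmetric — valid.
(C) MLp ⊃ Lp is the dual of axiom 5, which corresponds to the euclidean property. R is euclidean — valid.
(D) the dual of axiom T: valid iff R is reflexive. R is reflexive — valid.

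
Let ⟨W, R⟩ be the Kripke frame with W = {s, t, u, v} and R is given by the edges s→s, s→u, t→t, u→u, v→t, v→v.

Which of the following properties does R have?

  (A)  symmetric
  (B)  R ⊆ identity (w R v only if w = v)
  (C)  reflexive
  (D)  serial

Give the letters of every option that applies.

(A) not symmetric: s R u but not u R s.
(B) not ⊆ identity: s R u with s ≠ u.
(C) reflexive: each world relates to itself.
(D) serial: every world has an R-successor.

C, D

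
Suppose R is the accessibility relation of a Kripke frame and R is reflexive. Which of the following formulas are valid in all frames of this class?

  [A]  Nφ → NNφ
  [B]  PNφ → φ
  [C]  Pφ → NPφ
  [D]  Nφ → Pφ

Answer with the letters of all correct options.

A reflexive relation is serial.
(A) Nφ → NNφ is axiom 4, which corresponds to transitivity. Such an R need not be transitive — not valid.
(B) the dual of axiom B: valid iff R is symmetric. Such an R need not be symmetric — not valid.
(C) Pφ → NPφ (axiom 5) characterises the euclidean frames. Such an R need not be euclidean — not valid.
(D) Nφ → Pφ is axiom D; it is valid on a frame exactly when R is serial. Every such R is serial, so valid.

D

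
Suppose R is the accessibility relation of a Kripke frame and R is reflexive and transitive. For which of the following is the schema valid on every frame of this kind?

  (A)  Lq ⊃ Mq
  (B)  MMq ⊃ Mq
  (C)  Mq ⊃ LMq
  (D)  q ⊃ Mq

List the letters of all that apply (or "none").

Reflexive relations are serial.
(A) Lq ⊃ Mq (axiom D) characterises the serial frames. Every such R is serial — valid.
(B) MMq ⊃ Mq is the dual of axiom 4; it is valid on a frame exactly when R is transitive. Every such R is transitive, so valid.
(C) Mq ⊃ LMq is axiom 5, which corresponds to the euclidean property. Such an R need not be euclidean — not valid.
(D) q ⊃ Mq is the dual of axiom T, which corresponds to reflexivity. Every such R is reflexive — valid.

A, B, D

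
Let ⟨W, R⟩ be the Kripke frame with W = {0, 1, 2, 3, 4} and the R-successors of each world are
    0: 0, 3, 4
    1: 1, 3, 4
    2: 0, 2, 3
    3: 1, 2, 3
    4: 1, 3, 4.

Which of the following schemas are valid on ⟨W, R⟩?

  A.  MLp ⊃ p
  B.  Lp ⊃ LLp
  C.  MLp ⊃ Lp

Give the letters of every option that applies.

none

R is not symmetric: 0 R 3 but not 3 R 0.
R is not transitive: 0 R 3 and 3 R 1 but not 0 R 1.
R is not euclidean: 0 R 3 and 0 R 0 but not 3 R 0.
(A) the dual of axiom B: valid iff R is symmetric. R is not symmetric — not valid.
(B) Lp ⊃ LLp is axiom 4, which corresponds to transitivity. R is not transitive — not valid.
(C) MLp ⊃ Lp (the dual of axiom 5) characterises the euclidean frames. R is not euclidean — not valid.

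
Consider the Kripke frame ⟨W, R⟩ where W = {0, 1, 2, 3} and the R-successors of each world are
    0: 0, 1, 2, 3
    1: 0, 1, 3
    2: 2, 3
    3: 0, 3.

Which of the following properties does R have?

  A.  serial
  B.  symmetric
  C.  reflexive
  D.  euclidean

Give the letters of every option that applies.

A, C

(A) serial: every world has an R-successor.
(B) not symmetric: 0 R 2 but not 2 R 0.
(C) reflexive: each world relates to itself.
(D) not euclidean: 0 R 1 and 0 R 2 but not 1 R 2.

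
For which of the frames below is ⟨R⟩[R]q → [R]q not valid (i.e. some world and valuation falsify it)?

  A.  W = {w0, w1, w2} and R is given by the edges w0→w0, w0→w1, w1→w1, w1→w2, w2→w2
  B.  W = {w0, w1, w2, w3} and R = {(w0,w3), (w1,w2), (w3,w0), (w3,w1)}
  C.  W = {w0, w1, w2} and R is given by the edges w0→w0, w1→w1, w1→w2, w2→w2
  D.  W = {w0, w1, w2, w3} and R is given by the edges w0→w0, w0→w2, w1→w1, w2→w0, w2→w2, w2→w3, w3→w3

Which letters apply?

A, B, C, D

The schema ⟨R⟩[R]q → [R]q is the dual of axiom 5; it is valid on a frame iff R is euclidean.
(A) R is not euclidean (w0 R w1 and w0 R w0 but not w1 R w0), so the schema fails here.
(B) R is not euclidean (w3 R w0 and w3 R w1 but not w0 R w1), so the schema fails here.
(C) R is not euclidean (w1 R w2 and w1 R w1 but not w2 R w1), so the schema fails here.
(D) R is not euclidean (w2 R w0 and w2 R w3 but not w0 R w3), so the schema fails here.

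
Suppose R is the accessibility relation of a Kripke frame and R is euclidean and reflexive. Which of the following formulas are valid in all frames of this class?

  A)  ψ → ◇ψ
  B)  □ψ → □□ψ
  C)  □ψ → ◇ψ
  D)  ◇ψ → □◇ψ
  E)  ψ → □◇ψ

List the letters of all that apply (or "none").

A reflexive euclidean relation is also symmetric (from wRw and wRv the euclidean condition gives vRw) and hence transitive; it is an equivalence relation.
(A) ψ → ◇ψ (the dual of axiom T) characterises the reflexive frames. Every such R is reflexive — valid.
(B) □ψ → □□ψ is axiom 4, which corresponds to transitivity. Every such R is transitive — valid.
(C) □ψ → ◇ψ is axiom D; it is valid on a frame exactly when R is serial. Every such R is serial, so valid.
(D) ◇ψ → □◇ψ is axiom 5; it is valid on a frame exactly when R is euclidean. Every such R is euclidean, so valid.
(E) ψ → □◇ψ is axiom B; it is valid on a frame exactly when R is symmetric. Every such R is symmetric, so valid.

A, B, C, D, E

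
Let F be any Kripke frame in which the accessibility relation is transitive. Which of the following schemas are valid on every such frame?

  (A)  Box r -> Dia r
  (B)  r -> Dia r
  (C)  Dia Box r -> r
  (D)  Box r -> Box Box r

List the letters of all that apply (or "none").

(A) Box r -> Dia r (axiom D) characterises the serial frames. Such an R need not be serial — not valid.
(B) r -> Dia r is the dual of axiom T; it is valid on a frame exactly when R is reflexive. Such an R need not be reflexive, so not valid.
(C) Dia Box r -> r is the dual of axiom B, which corresponds to symmetry. Such an R need not be symmetric — not valid.
(D) Box r -> Box Box r is axiom 4; it is valid on a frame exactly when R is transitive. Every such R is transitive, so valid.

D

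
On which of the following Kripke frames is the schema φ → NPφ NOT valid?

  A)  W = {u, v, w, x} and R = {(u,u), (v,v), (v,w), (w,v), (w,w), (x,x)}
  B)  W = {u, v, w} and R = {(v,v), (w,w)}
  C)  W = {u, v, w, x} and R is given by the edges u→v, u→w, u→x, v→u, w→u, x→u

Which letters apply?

none

The schema φ → NPφ is axiom B; it is valid on a frame iff R is symmetric.
(A) R is symmetric (every R-edge is matched by its reverse), so the schema is valid here.
(B) R is symmetric (every R-edge is matched by its reverse), so the schema is valid here.
(C) R is symmetric (every R-edge is matched by its reverse), so the schema is valid here.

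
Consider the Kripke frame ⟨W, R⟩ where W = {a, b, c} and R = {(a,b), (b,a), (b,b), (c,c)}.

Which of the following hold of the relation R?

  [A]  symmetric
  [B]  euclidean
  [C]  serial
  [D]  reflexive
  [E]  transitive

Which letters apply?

(A) symmetric: every R-edge is matched by its reverse.
(B) not euclidean: b R a and b R a but not a R a.
(C) serial: every world has an R-successor.
(D) not reflexive: not a R a.
(E) not transitive: a R b and b R a but not a R a.

A, C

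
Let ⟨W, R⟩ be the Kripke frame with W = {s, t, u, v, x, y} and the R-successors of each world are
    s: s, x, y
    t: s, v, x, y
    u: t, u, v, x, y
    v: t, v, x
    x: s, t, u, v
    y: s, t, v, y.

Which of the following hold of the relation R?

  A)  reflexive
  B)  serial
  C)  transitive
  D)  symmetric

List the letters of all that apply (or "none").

B

(A) not reflexive: not t R t.
(B) serial: every world has an R-successor.
(C) not transitive: s R x and x R t but not s R t.
(D) not symmetric: t R s but not s R t.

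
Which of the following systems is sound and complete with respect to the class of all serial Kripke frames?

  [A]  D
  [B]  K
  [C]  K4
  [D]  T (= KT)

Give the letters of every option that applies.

(A) D is determined by exactly this class.
(B) K is determined by the class of arbitrary frames.
(C) K4 is determined by the class of transitive frames.
(D) T (= KT) is determined by the class of reflexive frames.

A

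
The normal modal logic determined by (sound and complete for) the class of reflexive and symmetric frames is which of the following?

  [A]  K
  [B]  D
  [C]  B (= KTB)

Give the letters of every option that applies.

(A) K is determined by the class of arbitrary frames.
(B) D is determined by the class of serial frames.
(C) B (= KTB) is determined by exactly this class.

C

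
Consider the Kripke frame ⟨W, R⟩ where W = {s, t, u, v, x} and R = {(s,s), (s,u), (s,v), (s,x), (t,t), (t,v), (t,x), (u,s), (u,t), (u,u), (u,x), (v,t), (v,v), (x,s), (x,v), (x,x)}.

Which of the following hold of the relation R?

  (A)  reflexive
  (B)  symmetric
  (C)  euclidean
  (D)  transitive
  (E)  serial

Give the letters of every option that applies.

A, E

(A) reflexive: each world relates to itself.
(B) not symmetric: s R v but not v R s.
(C) not euclidean: s R u and s R v but not u R v.
(D) not transitive: s R u and u R t but not s R t.
(E) serial: every world has an R-successor.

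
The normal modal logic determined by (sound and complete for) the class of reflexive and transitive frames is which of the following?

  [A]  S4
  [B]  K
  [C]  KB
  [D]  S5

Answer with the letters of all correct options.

A

(A) S4 is determined by exactly this class.
(B) K is determined by the class of arbitrary frames.
(C) KB is determined by the class of symmetric frames.
(D) S5 is determined by the class of reflexive, symmetric, and transitive frames.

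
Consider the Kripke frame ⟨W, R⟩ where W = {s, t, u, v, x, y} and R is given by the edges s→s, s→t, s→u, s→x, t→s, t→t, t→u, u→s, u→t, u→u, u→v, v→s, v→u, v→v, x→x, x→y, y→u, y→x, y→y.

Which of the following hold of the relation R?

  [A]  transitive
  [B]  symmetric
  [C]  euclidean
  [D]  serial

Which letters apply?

(A) not transitive: s R u and u R v but not s R v.
(B) not symmetric: s R x but not x R s.
(C) not euclidean: s R t and s R x but not t R x.
(D) serial: every world has an R-successor.

D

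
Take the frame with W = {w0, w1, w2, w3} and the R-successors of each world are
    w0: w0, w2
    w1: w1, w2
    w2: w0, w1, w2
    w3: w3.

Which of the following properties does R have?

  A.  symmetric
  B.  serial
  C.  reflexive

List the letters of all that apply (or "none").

A, B, C

(A) symmetric: every R-edge is matched by its reverse.
(B) serial: every world has an R-successor.
(C) reflexive: each world relates to itself.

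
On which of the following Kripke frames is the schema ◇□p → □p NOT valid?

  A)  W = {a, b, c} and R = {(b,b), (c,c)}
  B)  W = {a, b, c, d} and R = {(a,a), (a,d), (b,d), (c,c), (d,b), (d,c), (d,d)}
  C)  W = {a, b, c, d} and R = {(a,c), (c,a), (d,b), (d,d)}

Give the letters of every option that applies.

B, C

The schema ◇□p → □p is the dual of axiom 5; it is valid on a frame iff R is euclidean.
(A) R is euclidean (any two R-successors of the same world are R-related), so the schema is valid here.
(B) R is not euclidean (a R d and a R a but not d R a), so the schema fails here.
(C) R is not euclidean (d R b and d R d but not b R d), so the schema fails here.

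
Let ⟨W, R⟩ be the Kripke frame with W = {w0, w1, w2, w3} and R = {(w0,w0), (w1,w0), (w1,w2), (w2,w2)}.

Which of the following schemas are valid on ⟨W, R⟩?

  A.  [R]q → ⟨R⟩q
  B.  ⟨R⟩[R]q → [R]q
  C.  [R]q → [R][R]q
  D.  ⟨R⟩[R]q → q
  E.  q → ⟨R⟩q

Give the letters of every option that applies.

R is not reflexive: not w1 R w1.
R is not symmetric: w1 R w0 but not w0 R w1.
R is transitive: R is closed under composition.
R is not euclidean: w1 R w0 and w1 R w2 but not w0 R w2.
R is not serial: w3 has no R-successor.
(A) [R]q → ⟨R⟩q is axiom D, which corresponds to seriality. R is not serial — not valid.
(B) the dual of axiom 5: valid iff R is euclidean. R is not euclidean — not valid.
(C) [R]q → [R][R]q is axiom 4, which corresponds to transitivity. R is transitive — valid.
(D) the dual of axiom B: valid iff R is symmetric. R is not symmetric — not valid.
(E) q → ⟨R⟩q is the dual of axiom T, which corresponds to reflexivity. R is not reflexive — not valid.

C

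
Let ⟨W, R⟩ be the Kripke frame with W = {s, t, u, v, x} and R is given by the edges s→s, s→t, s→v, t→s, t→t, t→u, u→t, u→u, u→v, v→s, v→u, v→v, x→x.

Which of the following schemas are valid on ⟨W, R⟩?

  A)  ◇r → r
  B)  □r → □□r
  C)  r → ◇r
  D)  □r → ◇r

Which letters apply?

R is reflexive: each world relates to itself.
R is not transitive: s R t and t R u but not s R u.
R is serial: every world has an R-successor.
R is not a subset of the identity: s R t with s ≠ t.
(A) ◇r → r (the converse of T) corresponds to R being a subset of the identity. Here R ⊄ identity, so not valid.
(B) □r → □□r (axiom 4) characterises the transitive frames. R is not transitive — not valid.
(C) r → ◇r is the dual of axiom T; it is valid on a frame exactly when R is reflexive. R is reflexive, so valid.
(D) □r → ◇r is axiom D; it is valid on a frame exactly when R is serial. R is serial, so valid.

C, D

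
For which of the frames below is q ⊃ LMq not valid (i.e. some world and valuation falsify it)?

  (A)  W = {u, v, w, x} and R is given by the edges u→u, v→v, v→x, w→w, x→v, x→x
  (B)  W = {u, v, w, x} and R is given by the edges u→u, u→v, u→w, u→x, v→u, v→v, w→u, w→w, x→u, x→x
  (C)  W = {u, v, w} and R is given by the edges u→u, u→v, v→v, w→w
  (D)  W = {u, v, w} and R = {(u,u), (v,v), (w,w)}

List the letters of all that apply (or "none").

C

The schema q ⊃ LMq is axiom B; it is valid on a frame iff R is symmetric.
(A) R is symmetric (every R-edge is matched by its reverse), so the schema is valid here.
(B) R is symmetric (every R-edge is matched by its reverse), so the schema is valid here.
(C) R is not symmetric (u R v but not v R u), so the schema fails here.
(D) R is symmetric (every R-edge is matched by its reverse), so the schema is valid here.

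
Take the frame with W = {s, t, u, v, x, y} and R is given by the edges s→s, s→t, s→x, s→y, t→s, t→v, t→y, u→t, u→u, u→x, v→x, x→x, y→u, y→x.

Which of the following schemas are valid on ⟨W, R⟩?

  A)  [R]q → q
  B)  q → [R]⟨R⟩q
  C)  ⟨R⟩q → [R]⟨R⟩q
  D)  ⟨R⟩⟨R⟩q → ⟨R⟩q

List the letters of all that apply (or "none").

none

R is not reflexive: not t R t.
R is not symmetric: s R x but not x R s.
R is not transitive: s R t and t R v but not s R v.
R is not euclidean: s R t and s R x but not t R x.
(A) [R]q → q (axiom T) characterises the reflexive frames. R is not reflexive — not valid.
(B) q → [R]⟨R⟩q is axiom B; it is valid on a frame exactly when R is symmetric. R is not symmetric, so not valid.
(C) ⟨R⟩q → [R]⟨R⟩q is axiom 5; it is valid on a frame exactly when R is euclidean. R is not euclidean, so not valid.
(D) ⟨R⟩⟨R⟩q → ⟨R⟩q (the dual of axiom 4) characterises the transitive frames. R is not transitive — not valid.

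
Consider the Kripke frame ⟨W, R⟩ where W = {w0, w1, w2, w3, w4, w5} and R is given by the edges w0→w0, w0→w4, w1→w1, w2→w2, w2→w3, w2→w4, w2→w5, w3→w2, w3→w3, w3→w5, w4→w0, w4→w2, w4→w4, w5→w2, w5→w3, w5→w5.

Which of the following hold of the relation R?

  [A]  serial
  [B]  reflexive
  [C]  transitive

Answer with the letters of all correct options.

A, B

(A) serial: every world has an R-successor.
(B) reflexive: each world relates to itself.
(C) not transitive: w0 R w4 and w4 R w2 but not w0 R w2.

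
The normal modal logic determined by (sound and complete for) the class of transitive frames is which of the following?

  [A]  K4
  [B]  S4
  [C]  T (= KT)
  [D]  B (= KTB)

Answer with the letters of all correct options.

(A) K4 is determined by exactly this class.
(B) S4 is determined by the class of reflexive and transitive frames.
(C) T (= KT) is determined by the class of reflexive frames.
(D) B (= KTB) is determined by the class of reflexive and symmetric frames.

A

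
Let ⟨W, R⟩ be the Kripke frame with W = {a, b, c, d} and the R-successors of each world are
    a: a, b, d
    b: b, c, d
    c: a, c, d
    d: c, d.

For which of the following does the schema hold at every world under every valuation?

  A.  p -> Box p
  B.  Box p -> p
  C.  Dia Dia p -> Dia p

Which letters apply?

B

R is reflexive: each world relates to itself.
R is not transitive: a R b and b R c but not a R c.
R is not a subset of the identity: a R b with a ≠ b.
(A) p -> Box p is valid only on frames where every R-edge is a self-loop. Here R ⊄ identity — not valid.
(B) Box p -> p is axiom T, which corresponds to reflexivity. R is reflexive — valid.
(C) Dia Dia p -> Dia p is the dual of axiom 4; it is valid on a frame exactly when R is transitive. R is not transitive, so not valid.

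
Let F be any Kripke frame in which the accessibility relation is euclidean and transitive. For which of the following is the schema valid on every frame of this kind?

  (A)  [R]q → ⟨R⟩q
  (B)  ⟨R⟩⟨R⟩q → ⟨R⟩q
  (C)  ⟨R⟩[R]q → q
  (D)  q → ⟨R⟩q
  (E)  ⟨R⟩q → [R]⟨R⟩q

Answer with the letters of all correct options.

(A) [R]q → ⟨R⟩q (axiom D) characterises the serial frames. Such an R need not be serial — not valid.
(B) the dual of axiom 4: valid iff R is transitive. Every such R is transitive — valid.
(C) ⟨R⟩[R]q → q is the dual of axiom B, which corresponds to symmetry. Such an R need not be symmetric — not valid.
(D) the dual of axiom T: valid iff R is reflexive. Such an R need not be reflexive — not valid.
(E) axiom 5: valid iff R is euclidean. Every such R is euclidean — valid.

B, E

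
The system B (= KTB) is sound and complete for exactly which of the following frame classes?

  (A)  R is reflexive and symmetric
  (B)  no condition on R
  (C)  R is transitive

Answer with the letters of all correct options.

A

(A) B (= KTB) is sound and complete for exactly this class.
(B) this class determines K, not B (= KTB).
(C) this class determines K4, not B (= KTB).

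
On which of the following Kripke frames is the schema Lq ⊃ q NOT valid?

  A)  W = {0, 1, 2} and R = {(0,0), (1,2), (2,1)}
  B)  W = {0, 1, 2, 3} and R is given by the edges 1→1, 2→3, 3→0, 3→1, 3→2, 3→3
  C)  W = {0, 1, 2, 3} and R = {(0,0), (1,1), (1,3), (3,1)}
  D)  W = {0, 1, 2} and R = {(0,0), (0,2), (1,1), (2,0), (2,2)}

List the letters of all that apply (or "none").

A, B, C

The schema Lq ⊃ q is axiom T; it is valid on a frame iff R is reflexive.
(A) R is not reflexive (not 1 R 1), so the schema fails here.
(B) R is not reflexive (not 0 R 0), so the schema fails here.
(C) R is not reflexive (not 2 R 2), so the schema fails here.
(D) R is reflexive (each world relates to itself), so the schema is valid here.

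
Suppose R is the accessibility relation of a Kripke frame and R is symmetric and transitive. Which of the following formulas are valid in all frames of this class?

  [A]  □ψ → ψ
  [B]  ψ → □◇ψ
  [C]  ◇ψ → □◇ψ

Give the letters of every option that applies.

A symmetric transitive relation is euclidean (uRv and uRw give vRu by symmetry, then vRw by transitivity).
(A) □ψ → ψ is axiom T; it is valid on a frame exactly when R is reflexive. Such an R need not be reflexive, so not valid.
(B) axiom B: valid iff R is symmetric. Every such R is symmetric — valid.
(C) axiom 5: valid iff R is euclidean. Every such R is euclidean — valid.

B, C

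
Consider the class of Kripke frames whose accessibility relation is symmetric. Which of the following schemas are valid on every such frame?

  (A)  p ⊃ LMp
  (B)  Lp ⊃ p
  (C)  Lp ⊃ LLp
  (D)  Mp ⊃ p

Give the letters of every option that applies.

A

(A) p ⊃ LMp is axiom B, which corresponds to symmetry. Every such R is symmetric — valid.
(B) Lp ⊃ p is axiom T, which corresponds to reflexivity. Such an R need not be reflexive — not valid.
(C) Lp ⊃ LLp is axiom 4, which corresponds to transitivity. Such an R need not be transitive — not valid.
(D) Mp ⊃ p is valid only on frames where every R-edge is a self-loop. Such an R need not be a subset of the identity — not valid.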